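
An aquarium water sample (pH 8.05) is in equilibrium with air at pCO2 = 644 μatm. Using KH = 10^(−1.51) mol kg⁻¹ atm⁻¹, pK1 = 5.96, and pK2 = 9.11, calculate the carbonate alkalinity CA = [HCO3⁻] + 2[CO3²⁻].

CA = 2.87 mmol/kg

[CO2*] = KH · pCO2 = 10^(−1.51) × 644×10^-6 = 1.990×10^-5 mol/kg
α₀ = 1/(1 + K1/[H⁺] + K1K2/[H⁺]²) = 1/(1 + 10^+2.09 + 10^+1.03) = 0.007422
DIC = [CO2*]/α₀ = 1.990×10^-5 / 0.007422 = 2.682 mmol/kg
CA = (α₁ + 2α₂)·DIC = (0.9131 + 2×0.07952) × 2.682 = 2.87 mmol/kg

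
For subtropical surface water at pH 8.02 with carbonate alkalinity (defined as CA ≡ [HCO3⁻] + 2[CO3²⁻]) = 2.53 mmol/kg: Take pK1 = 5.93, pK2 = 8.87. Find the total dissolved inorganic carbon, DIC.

DIC = 2.27 mmol/kg

CA = [HCO3⁻] + 2[CO3²⁻] = (α₁ + 2α₂)·DIC
At pH 8.02: [H⁺]/K1 = 10^-2.09 = 0.0081283, K2/[H⁺] = 10^-0.85 = 0.14125
α₁ = 1/(1 + 0.0081283 + 0.14125) = 1/1.1494 = 0.8700; α₂ = α₁·K2/[H⁺] = 0.1229
α₁ + 2α₂ = 1.1158
DIC = CA / (α₁ + 2α₂) = 2.53 / 1.1158 = 2.27 mmol/kg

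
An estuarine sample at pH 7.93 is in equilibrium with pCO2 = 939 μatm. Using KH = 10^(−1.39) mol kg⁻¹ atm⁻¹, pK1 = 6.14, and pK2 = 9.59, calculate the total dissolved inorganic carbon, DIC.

DIC = 2.45 mmol/kg

[CO2*] = KH · pCO2 = 10^(−1.39) × 939×10^-6 = 3.825×10^-5 mol/kg
α₀ = 1/(1 + K1/[H⁺] + K1K2/[H⁺]²) = 1/(1 + 10^+1.79 + 10^+0.13) = 0.01562
DIC = [CO2*]/α₀ = 3.825×10^-5 / 0.01562 = 2.45 mmol/kg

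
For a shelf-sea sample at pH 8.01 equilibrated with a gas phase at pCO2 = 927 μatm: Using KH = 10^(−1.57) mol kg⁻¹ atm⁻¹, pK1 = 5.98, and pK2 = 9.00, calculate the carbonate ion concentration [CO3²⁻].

[CO2*] = KH · pCO2 = 10^(−1.57) × 927×10^-6 = 2.495×10^-5 mol/kg
α₀ = 1/(1 + K1/[H⁺] + K1K2/[H⁺]²) = 1/(1 + 10^+2.03 + 10^+1.04) = 0.008395
DIC = [CO2*]/α₀ = 2.495×10^-5 / 0.008395 = 2.972 mmol/kg
[CO3²⁻] = α₂·DIC; α₂ = 0.09205, so [CO3²⁻] = 0.09205 × 2.972 = 0.274 mmol/kg

[CO3²⁻] = 0.274 mmol/kg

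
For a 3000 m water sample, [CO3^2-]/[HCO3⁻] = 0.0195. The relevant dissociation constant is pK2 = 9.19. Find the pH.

From K2 = [H⁺][CO3^2-]/[HCO3⁻]:  pH = pK2 + log₁₀([CO3^2-]/[HCO3⁻])
log₁₀(0.0195) = -1.710
pH = 9.19 + (-1.710) = 7.48

pH = 7.48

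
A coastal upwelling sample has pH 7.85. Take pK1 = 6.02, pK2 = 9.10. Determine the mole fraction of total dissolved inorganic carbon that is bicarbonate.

α₁ = 1 / (1 + [H⁺]/K1 + K2/[H⁺]) = 1 / (1 + 10^-1.83 + 10^-1.25)
   = 1 / (1 + 0.014791 + 0.056234) = 1/1.0710 = 0.9337

α₁ = 0.934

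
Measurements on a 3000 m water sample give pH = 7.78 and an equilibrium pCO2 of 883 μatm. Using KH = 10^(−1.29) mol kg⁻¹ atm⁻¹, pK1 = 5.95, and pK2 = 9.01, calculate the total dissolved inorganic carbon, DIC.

[CO2*] = KH · pCO2 = 10^(−1.29) × 883×10^-6 = 4.529×10^-5 mol/kg
α₀ = 1/(1 + K1/[H⁺] + K1K2/[H⁺]²) = 1/(1 + 10^+1.83 + 10^+0.60) = 0.01378
DIC = [CO2*]/α₀ = 4.529×10^-5 / 0.01378 = 3.29 mmol/kg

DIC = 3.29 mmol/kg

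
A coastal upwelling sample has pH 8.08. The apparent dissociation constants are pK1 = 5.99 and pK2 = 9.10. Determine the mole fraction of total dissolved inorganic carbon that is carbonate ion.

α₂ = 0.0865

α₂ = 1 / (1 + [H⁺]/K2 + [H⁺]²/(K1K2)) = 1 / (1 + 10^+1.02 + 10^-1.07)
   = 1 / (1 + 10.471 + 0.085114) = 1/11.556 = 0.08653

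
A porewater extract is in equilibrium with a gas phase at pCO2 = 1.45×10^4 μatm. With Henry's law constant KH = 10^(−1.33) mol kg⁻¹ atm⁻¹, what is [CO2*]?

KH = 10^(−1.33) = 4.677×10^-2 mol kg⁻¹ atm⁻¹
[CO2*] = KH · pCO2 = 4.677×10^-2 × 1.45×10^4×10^-6 atm = 6.78×10^-4 mol/kg

[CO2*] = 678 μmol/kg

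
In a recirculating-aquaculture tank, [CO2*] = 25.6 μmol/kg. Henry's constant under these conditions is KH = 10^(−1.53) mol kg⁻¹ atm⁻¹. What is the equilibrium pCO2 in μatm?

pCO2 = 867 μatm

KH = 10^(−1.53) = 2.951×10^-2 mol kg⁻¹ atm⁻¹
pCO2 = [CO2*]/KH = 25.6×10^-6 / 2.951×10^-2 = 8.67×10^-4 atm = 867 μatm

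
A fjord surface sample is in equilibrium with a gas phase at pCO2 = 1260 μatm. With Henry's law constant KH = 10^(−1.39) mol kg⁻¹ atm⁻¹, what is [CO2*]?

[CO2*] = 51.3 μmol/kg

KH = 10^(−1.39) = 4.074×10^-2 mol kg⁻¹ atm⁻¹
[CO2*] = KH · pCO2 = 4.074×10^-2 × 1260×10^-6 atm = 5.13×10^-5 mol/kg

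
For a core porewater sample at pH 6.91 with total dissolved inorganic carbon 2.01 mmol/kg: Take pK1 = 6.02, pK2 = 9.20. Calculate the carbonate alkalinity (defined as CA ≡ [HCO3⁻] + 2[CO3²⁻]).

CA = [HCO3⁻] + 2[CO3²⁻] = (α₁ + 2α₂)·DIC
At pH 6.91: [H⁺]/K1 = 10^-0.89 = 0.12882, K2/[H⁺] = 10^-2.29 = 0.0051286
α₁ = 1/(1 + 0.12882 + 0.0051286) = 1/1.1340 = 0.8819; α₂ = α₁·K2/[H⁺] = 0.004523
α₁ + 2α₂ = 0.8909
CA = 0.8909 × 2.01 = 1.79 mmol/kg

CA = 1.79 mmol/kg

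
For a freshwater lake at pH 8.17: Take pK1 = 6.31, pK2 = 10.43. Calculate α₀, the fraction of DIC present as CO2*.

α₀ = 1 / (1 + K1/[H⁺] + K1K2/[H⁺]²) = 1 / (1 + 10^+1.86 + 10^-0.40)
   = 1 / (1 + 72.444 + 0.39811) = 1/73.842 = 0.01354

α₀ = 0.0135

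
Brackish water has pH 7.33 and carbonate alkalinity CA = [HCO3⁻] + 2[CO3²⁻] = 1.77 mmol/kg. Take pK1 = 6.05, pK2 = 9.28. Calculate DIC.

CA = [HCO3⁻] + 2[CO3²⁻] = (α₁ + 2α₂)·DIC
At pH 7.33: [H⁺]/K1 = 10^-1.28 = 0.052481, K2/[H⁺] = 10^-1.95 = 0.011220
α₁ = 1/(1 + 0.052481 + 0.011220) = 1/1.0637 = 0.9401; α₂ = α₁·K2/[H⁺] = 0.01055
α₁ + 2α₂ = 0.9612
DIC = CA / (α₁ + 2α₂) = 1.77 / 0.9612 = 1.84 mmol/kg

DIC = 1.84 mmol/kg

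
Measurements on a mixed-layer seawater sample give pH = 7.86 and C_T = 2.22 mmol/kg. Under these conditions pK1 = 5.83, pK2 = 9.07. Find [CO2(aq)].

α₀ = 1 / (1 + K1/[H⁺] + K1K2/[H⁺]²) = 1 / (1 + 10^+2.03 + 10^+0.82)
   = 1 / (1 + 107.15 + 6.6069) = 1/114.76 = 0.008714
[CO2*] = α₀ × DIC = 0.008714 × 2.22 = 0.0193 mmol/kg = 19.3 μmol/kg

[CO2*] = 19.3 μmol/kg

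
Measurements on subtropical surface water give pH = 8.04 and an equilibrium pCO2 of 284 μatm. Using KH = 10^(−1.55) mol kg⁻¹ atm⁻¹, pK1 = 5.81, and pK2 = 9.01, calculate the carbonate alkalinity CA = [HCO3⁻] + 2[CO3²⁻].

[CO2*] = KH · pCO2 = 10^(−1.55) × 284×10^-6 = 8.004×10^-6 mol/kg
α₀ = 1/(1 + K1/[H⁺] + K1K2/[H⁺]²) = 1/(1 + 10^+2.23 + 10^+1.26) = 0.005290
DIC = [CO2*]/α₀ = 8.004×10^-6 / 0.005290 = 1.513 mmol/kg
CA = (α₁ + 2α₂)·DIC = (0.8984 + 2×0.09627) × 1.513 = 1.65 mmol/kg

CA = 1.65 mmol/kg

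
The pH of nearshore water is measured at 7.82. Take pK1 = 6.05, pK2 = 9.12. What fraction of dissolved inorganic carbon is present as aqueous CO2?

α₀ = 0.0159

α₀ = 1 / (1 + K1/[H⁺] + K1K2/[H⁺]²) = 1 / (1 + 10^+1.77 + 10^+0.47)
   = 1 / (1 + 58.884 + 2.9512) = 1/62.836 = 0.01591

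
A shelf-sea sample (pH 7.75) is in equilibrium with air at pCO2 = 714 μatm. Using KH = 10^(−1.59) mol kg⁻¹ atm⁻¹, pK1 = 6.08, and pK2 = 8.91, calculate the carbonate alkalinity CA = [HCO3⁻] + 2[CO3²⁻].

[CO2*] = KH · pCO2 = 10^(−1.59) × 714×10^-6 = 1.835×10^-5 mol/kg
α₀ = 1/(1 + K1/[H⁺] + K1K2/[H⁺]²) = 1/(1 + 10^+1.67 + 10^+0.51) = 0.01960
DIC = [CO2*]/α₀ = 1.835×10^-5 / 0.01960 = 0.9362 mmol/kg
CA = (α₁ + 2α₂)·DIC = (0.9170 + 2×0.06344) × 0.9362 = 0.977 mmol/kg

CA = 0.977 mmol/kg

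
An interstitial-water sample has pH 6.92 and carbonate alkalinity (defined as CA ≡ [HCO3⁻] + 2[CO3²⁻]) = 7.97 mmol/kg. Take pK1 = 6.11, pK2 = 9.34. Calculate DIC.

CA = [HCO3⁻] + 2[CO3²⁻] = (α₁ + 2α₂)·DIC
At pH 6.92: [H⁺]/K1 = 10^-0.81 = 0.15488, K2/[H⁺] = 10^-2.42 = 0.0038019
α₁ = 1/(1 + 0.15488 + 0.0038019) = 1/1.1587 = 0.8630; α₂ = α₁·K2/[H⁺] = 0.003281
α₁ + 2α₂ = 0.8696
DIC = CA / (α₁ + 2α₂) = 7.97 / 0.8696 = 9.17 mmol/kg

DIC = 9.17 mmol/kg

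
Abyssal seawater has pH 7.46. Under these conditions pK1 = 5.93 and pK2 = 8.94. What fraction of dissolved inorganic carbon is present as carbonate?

α₂ = 0.0312

α₂ = 1 / (1 + [H⁺]/K2 + [H⁺]²/(K1K2)) = 1 / (1 + 10^+1.48 + 10^-0.05)
   = 1 / (1 + 30.200 + 0.89125) = 1/32.091 = 0.03116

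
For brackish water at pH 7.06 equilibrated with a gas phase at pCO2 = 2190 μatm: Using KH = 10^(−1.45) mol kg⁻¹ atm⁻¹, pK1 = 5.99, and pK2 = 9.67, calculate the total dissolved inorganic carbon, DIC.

[CO2*] = KH · pCO2 = 10^(−1.45) × 2190×10^-6 = 7.770×10^-5 mol/kg
α₀ = 1/(1 + K1/[H⁺] + K1K2/[H⁺]²) = 1/(1 + 10^+1.07 + 10^-1.54) = 0.07826
DIC = [CO2*]/α₀ = 7.770×10^-5 / 0.07826 = 0.993 mmol/kg

DIC = 0.993 mmol/kg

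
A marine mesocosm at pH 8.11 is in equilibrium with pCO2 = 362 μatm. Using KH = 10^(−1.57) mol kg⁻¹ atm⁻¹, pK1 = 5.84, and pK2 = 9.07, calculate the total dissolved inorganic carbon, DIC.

[CO2*] = KH · pCO2 = 10^(−1.57) × 362×10^-6 = 9.743×10^-6 mol/kg
α₀ = 1/(1 + K1/[H⁺] + K1K2/[H⁺]²) = 1/(1 + 10^+2.27 + 10^+1.31) = 0.004816
DIC = [CO2*]/α₀ = 9.743×10^-6 / 0.004816 = 2.02 mmol/kg

DIC = 2.02 mmol/kg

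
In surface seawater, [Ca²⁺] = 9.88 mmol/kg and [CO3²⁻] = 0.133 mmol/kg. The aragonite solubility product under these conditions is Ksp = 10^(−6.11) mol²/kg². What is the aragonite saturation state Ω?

Ksp = 10^(−6.11) = 7.762×10^-7
Ω = [Ca²⁺][CO3²⁻]/Ksp = (9.88×10^-3)(0.133×10^-3) / 7.762×10^-7 = 1.69

Ω = 1.69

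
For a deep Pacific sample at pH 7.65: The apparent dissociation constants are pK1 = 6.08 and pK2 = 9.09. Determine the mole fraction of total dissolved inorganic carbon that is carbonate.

α₂ = 1 / (1 + [H⁺]/K2 + [H⁺]²/(K1K2)) = 1 / (1 + 10^+1.44 + 10^-0.13)
   = 1 / (1 + 27.542 + 0.74131) = 1/29.284 = 0.03415

α₂ = 0.0341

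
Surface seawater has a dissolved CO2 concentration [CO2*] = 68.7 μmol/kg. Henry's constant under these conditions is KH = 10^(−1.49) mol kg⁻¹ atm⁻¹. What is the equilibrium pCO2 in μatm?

pCO2 = 2120 μatm

KH = 10^(−1.49) = 3.236×10^-2 mol kg⁻¹ atm⁻¹
pCO2 = [CO2*]/KH = 68.7×10^-6 / 3.236×10^-2 = 2.12×10^-3 atm = 2120 μatm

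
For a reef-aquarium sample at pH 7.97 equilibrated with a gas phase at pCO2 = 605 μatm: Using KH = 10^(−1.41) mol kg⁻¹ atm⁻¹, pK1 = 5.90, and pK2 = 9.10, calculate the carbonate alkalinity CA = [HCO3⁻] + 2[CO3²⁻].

CA = 3.18 mmol/kg

[CO2*] = KH · pCO2 = 10^(−1.41) × 605×10^-6 = 2.354×10^-5 mol/kg
α₀ = 1/(1 + K1/[H⁺] + K1K2/[H⁺]²) = 1/(1 + 10^+2.07 + 10^+0.94) = 0.007862
DIC = [CO2*]/α₀ = 2.354×10^-5 / 0.007862 = 2.994 mmol/kg
CA = (α₁ + 2α₂)·DIC = (0.9237 + 2×0.06847) × 2.994 = 3.18 mmol/kg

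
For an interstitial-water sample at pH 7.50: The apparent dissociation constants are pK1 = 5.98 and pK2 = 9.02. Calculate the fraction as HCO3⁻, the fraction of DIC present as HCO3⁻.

α₁ = 1 / (1 + [H⁺]/K1 + K2/[H⁺]) = 1 / (1 + 10^-1.52 + 10^-1.52)
   = 1 / (1 + 0.030200 + 0.030200) = 1/1.0604 = 0.9430

α₁ = 0.943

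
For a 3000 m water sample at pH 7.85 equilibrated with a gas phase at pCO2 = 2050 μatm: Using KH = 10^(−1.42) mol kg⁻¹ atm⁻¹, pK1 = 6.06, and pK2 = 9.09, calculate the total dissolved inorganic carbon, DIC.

[CO2*] = KH · pCO2 = 10^(−1.42) × 2050×10^-6 = 7.794×10^-5 mol/kg
α₀ = 1/(1 + K1/[H⁺] + K1K2/[H⁺]²) = 1/(1 + 10^+1.79 + 10^+0.55) = 0.01510
DIC = [CO2*]/α₀ = 7.794×10^-5 / 0.01510 = 5.16 mmol/kg

DIC = 5.16 mmol/kg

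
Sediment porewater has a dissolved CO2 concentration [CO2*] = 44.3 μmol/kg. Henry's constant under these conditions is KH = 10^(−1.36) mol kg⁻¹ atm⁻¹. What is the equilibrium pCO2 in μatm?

KH = 10^(−1.36) = 4.365×10^-2 mol kg⁻¹ atm⁻¹
pCO2 = [CO2*]/KH = 44.3×10^-6 / 4.365×10^-2 = 1.01×10^-3 atm = 1010 μatm

pCO2 = 1010 μatm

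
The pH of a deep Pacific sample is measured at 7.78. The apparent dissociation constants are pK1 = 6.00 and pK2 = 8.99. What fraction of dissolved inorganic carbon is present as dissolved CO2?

α₀ = 0.0154

α₀ = 1 / (1 + K1/[H⁺] + K1K2/[H⁺]²) = 1 / (1 + 10^+1.78 + 10^+0.57)
   = 1 / (1 + 60.256 + 3.7154) = 1/64.971 = 0.01539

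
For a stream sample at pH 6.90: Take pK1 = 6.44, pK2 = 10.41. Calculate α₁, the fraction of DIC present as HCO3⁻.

α₁ = 1 / (1 + [H⁺]/K1 + K2/[H⁺]) = 1 / (1 + 10^-0.46 + 10^-3.51)
   = 1 / (1 + 0.34674 + 0.00030903) = 1/1.3470 = 0.7424

α₁ = 0.742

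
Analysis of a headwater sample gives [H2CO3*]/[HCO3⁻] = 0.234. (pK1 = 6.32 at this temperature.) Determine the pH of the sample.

pH = 6.95

From K1 = [H⁺][HCO3⁻]/[H2CO3*]:  pH = pK1 − log₁₀([H2CO3*]/[HCO3⁻])
log₁₀(0.234) = -0.631
pH = 6.32 − (-0.631) = 6.95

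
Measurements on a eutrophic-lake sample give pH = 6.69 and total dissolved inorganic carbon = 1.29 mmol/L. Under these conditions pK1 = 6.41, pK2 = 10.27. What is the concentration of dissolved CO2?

α₀ = 1 / (1 + K1/[H⁺] + K1K2/[H⁺]²) = 1 / (1 + 10^+0.28 + 10^-3.30)
   = 1 / (1 + 1.9055 + 0.00050119) = 1/2.9060 = 0.3441
[CO2*] = α₀ × DIC = 0.3441 × 1.29 = 0.444 mmol/L

[CO2*] = 0.444 mmol/L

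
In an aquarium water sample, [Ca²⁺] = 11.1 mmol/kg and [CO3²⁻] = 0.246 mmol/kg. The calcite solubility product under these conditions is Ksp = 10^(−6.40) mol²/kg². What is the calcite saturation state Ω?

Ω = 6.86

Ksp = 10^(−6.40) = 3.981×10^-7
Ω = [Ca²⁺][CO3²⁻]/Ksp = (11.1×10^-3)(0.246×10^-3) / 3.981×10^-7 = 6.86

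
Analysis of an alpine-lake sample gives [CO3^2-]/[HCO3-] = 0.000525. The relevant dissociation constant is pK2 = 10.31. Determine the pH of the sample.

pH = 7.03

From K2 = [H⁺][CO3^2-]/[HCO3-]:  pH = pK2 + log₁₀([CO3^2-]/[HCO3-])
log₁₀(0.000525) = -3.280
pH = 10.31 + (-3.280) = 7.03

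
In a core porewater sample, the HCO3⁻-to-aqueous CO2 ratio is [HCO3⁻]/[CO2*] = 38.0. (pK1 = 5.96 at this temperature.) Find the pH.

From K1 = [H⁺][HCO3⁻]/[CO2*]:  pH = pK1 + log₁₀([HCO3⁻]/[CO2*])
log₁₀(38.0) = +1.580
pH = 5.96 + (+1.580) = 7.54

pH = 7.54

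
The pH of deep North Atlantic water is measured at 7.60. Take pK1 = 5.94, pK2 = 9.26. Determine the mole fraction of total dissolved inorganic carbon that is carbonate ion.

α₂ = 1 / (1 + [H⁺]/K2 + [H⁺]²/(K1K2)) = 1 / (1 + 10^+1.66 + 10^+0.00)
   = 1 / (1 + 45.709 + 1.0000) = 1/47.709 = 0.02096

α₂ = 0.0210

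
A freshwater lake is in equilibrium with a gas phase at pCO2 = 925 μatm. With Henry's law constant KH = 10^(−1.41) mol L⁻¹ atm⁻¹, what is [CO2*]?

[CO2*] = 36.0 μmol/L

KH = 10^(−1.41) = 3.890×10^-2 mol L⁻¹ atm⁻¹
[CO2*] = KH · pCO2 = 3.890×10^-2 × 925×10^-6 atm = 3.60×10^-5 mol/L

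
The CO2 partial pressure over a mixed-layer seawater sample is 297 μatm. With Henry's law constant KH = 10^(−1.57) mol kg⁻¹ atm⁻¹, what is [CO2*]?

KH = 10^(−1.57) = 2.692×10^-2 mol kg⁻¹ atm⁻¹
[CO2*] = KH · pCO2 = 2.692×10^-2 × 297×10^-6 atm = 7.99×10^-6 mol/kg

[CO2*] = 7.99 μmol/kg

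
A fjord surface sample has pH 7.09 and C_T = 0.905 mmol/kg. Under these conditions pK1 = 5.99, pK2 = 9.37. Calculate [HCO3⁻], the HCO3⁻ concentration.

[HCO3⁻] = 0.834 mmol/kg

α₁ = 1 / (1 + [H⁺]/K1 + K2/[H⁺]) = 1 / (1 + 10^-1.10 + 10^-2.28)
   = 1 / (1 + 0.079433 + 0.0052481) = 1/1.0847 = 0.9219
[HCO3⁻] = α₁ × DIC = 0.9219 × 0.905 = 0.834 mmol/kg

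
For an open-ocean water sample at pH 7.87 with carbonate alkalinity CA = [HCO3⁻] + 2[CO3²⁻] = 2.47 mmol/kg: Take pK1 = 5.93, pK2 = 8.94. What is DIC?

DIC = 2.31 mmol/kg

CA = [HCO3⁻] + 2[CO3²⁻] = (α₁ + 2α₂)·DIC
At pH 7.87: [H⁺]/K1 = 10^-1.94 = 0.011482, K2/[H⁺] = 10^-1.07 = 0.085114
α₁ = 1/(1 + 0.011482 + 0.085114) = 1/1.0966 = 0.9119; α₂ = α₁·K2/[H⁺] = 0.07762
α₁ + 2α₂ = 1.0671
DIC = CA / (α₁ + 2α₂) = 2.47 / 1.0671 = 2.31 mmol/kg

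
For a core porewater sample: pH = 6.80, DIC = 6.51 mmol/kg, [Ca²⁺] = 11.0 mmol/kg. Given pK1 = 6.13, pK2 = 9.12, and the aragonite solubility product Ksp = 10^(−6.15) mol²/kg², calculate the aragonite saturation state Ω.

α₂ = 1 / (1 + [H⁺]/K2 + [H⁺]²/(K1K2)) = 1 / (1 + 10^+2.32 + 10^+1.65)
   = 1 / (1 + 208.93 + 44.668) = 1/254.60 = 0.003928
[CO3²⁻] = α₂ × DIC = 0.003928 × 6.51 = 0.02557 mmol/kg
Ksp = 10^(−6.15) = 7.079×10^-7
Ω = [Ca²⁺][CO3²⁻]/Ksp = (11.0×10^-3)(2.557×10^-5) / 7.079×10^-7 = 0.397

Ω = 0.397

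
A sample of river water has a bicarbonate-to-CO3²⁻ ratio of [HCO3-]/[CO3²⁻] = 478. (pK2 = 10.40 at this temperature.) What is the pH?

pH = 7.72

From K2 = [H⁺][CO3²⁻]/[HCO3-]:  pH = pK2 − log₁₀([HCO3-]/[CO3²⁻])
log₁₀(478) = +2.679
pH = 10.40 − (+2.679) = 7.72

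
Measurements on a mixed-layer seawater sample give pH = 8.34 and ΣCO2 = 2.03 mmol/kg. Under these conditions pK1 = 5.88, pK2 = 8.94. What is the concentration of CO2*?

α₀ = 1 / (1 + K1/[H⁺] + K1K2/[H⁺]²) = 1 / (1 + 10^+2.46 + 10^+1.86)
   = 1 / (1 + 288.40 + 72.444) = 1/361.85 = 0.002764
[CO2*] = α₀ × DIC = 0.002764 × 2.03 = 0.00561 mmol/kg = 5.61 μmol/kg

[CO2*] = 5.61 μmol/kg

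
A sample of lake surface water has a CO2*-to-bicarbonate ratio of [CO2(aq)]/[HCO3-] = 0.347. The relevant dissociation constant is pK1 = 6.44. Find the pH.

pH = 6.90

From K1 = [H⁺][HCO3-]/[CO2(aq)]:  pH = pK1 − log₁₀([CO2(aq)]/[HCO3-])
log₁₀(0.347) = -0.460
pH = 6.44 − (-0.460) = 6.90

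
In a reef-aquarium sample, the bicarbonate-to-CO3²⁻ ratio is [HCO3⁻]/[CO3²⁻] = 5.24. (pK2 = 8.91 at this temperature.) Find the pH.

From K2 = [H⁺][CO3²⁻]/[HCO3⁻]:  pH = pK2 − log₁₀([HCO3⁻]/[CO3²⁻])
log₁₀(5.24) = +0.719
pH = 8.91 − (+0.719) = 8.19

pH = 8.19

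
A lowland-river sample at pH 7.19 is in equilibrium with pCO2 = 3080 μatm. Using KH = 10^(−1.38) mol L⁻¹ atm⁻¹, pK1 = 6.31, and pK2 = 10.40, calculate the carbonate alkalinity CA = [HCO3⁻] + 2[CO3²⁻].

CA = 0.975 mmol/L

[CO2*] = KH · pCO2 = 10^(−1.38) × 3080×10^-6 = 1.284×10^-4 mol/L
α₀ = 1/(1 + K1/[H⁺] + K1K2/[H⁺]²) = 1/(1 + 10^+0.88 + 10^-2.33) = 0.1164
DIC = [CO2*]/α₀ = 1.284×10^-4 / 0.1164 = 1.103 mmol/L
CA = (α₁ + 2α₂)·DIC = (0.8830 + 2×0.0005445) × 1.103 = 0.975 mmol/L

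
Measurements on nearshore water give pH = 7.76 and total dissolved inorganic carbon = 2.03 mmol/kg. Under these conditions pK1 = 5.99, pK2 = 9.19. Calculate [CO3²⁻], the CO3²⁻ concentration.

[CO3²⁻] = 0.0715 mmol/kg

α₂ = 1 / (1 + [H⁺]/K2 + [H⁺]²/(K1K2)) = 1 / (1 + 10^+1.43 + 10^-0.34)
   = 1 / (1 + 26.915 + 0.45709) = 1/28.372 = 0.03525
[CO3²⁻] = α₂ × DIC = 0.03525 × 2.03 = 0.0715 mmol/kg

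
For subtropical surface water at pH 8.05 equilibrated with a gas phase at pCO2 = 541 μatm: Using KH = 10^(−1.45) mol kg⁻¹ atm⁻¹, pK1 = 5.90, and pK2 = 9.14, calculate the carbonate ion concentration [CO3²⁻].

[CO2*] = KH · pCO2 = 10^(−1.45) × 541×10^-6 = 1.920×10^-5 mol/kg
α₀ = 1/(1 + K1/[H⁺] + K1K2/[H⁺]²) = 1/(1 + 10^+2.15 + 10^+1.06) = 0.006505
DIC = [CO2*]/α₀ = 1.920×10^-5 / 0.006505 = 2.951 mmol/kg
[CO3²⁻] = α₂·DIC; α₂ = 0.07468, so [CO3²⁻] = 0.07468 × 2.951 = 0.220 mmol/kg

[CO3²⁻] = 0.220 mmol/kg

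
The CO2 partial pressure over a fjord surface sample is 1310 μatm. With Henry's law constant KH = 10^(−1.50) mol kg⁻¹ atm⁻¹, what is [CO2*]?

[CO2*] = 41.4 μmol/kg

KH = 10^(−1.50) = 3.162×10^-2 mol kg⁻¹ atm⁻¹
[CO2*] = KH · pCO2 = 3.162×10^-2 × 1310×10^-6 atm = 4.14×10^-5 mol/kg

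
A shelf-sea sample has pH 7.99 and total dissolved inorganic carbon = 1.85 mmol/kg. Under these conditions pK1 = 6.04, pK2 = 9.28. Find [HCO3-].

α₁ = 1 / (1 + [H⁺]/K1 + K2/[H⁺]) = 1 / (1 + 10^-1.95 + 10^-1.29)
   = 1 / (1 + 0.011220 + 0.051286) = 1/1.0625 = 0.9412
[HCO3⁻] = α₁ × DIC = 0.9412 × 1.85 = 1.74 mmol/kg

[HCO3⁻] = 1.74 mmol/kg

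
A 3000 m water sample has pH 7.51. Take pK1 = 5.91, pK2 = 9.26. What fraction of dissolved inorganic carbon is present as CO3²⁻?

α₂ = 0.0171

α₂ = 1 / (1 + [H⁺]/K2 + [H⁺]²/(K1K2)) = 1 / (1 + 10^+1.75 + 10^+0.15)
   = 1 / (1 + 56.234 + 1.4125) = 1/58.647 = 0.01705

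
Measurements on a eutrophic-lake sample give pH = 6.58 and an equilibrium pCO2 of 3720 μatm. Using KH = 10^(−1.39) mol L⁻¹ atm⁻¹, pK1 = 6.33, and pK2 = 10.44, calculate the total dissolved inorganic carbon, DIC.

[CO2*] = KH · pCO2 = 10^(−1.39) × 3720×10^-6 = 1.515×10^-4 mol/L
α₀ = 1/(1 + K1/[H⁺] + K1K2/[H⁺]²) = 1/(1 + 10^+0.25 + 10^-3.61) = 0.3599
DIC = [CO2*]/α₀ = 1.515×10^-4 / 0.3599 = 0.421 mmol/L

DIC = 0.421 mmol/L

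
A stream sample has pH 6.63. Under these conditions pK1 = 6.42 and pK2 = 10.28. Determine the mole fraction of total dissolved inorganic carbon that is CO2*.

α₀ = 0.381

α₀ = 1 / (1 + K1/[H⁺] + K1K2/[H⁺]²) = 1 / (1 + 10^+0.21 + 10^-3.44)
   = 1 / (1 + 1.6218 + 0.00036308) = 1/2.6222 = 0.3814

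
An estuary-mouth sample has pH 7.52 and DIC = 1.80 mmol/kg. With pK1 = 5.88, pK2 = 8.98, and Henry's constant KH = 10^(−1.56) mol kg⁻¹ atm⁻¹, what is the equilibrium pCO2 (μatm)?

α₀ = 1 / (1 + K1/[H⁺] + K1K2/[H⁺]²) = 1 / (1 + 10^+1.64 + 10^+0.18)
   = 1 / (1 + 43.652 + 1.5136) = 1/46.165 = 0.02166
[CO2*] = α₀ × DIC = 0.02166 × 1.80 = 0.03899 mmol/kg
pCO2 = [CO2*]/KH = 3.899×10^-5 / 2.754×10^-2 = 1420 μatm

pCO2 = 1420 μatm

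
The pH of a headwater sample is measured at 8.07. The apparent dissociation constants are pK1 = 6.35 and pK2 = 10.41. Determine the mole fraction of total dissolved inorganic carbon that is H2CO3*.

α₀ = 1 / (1 + K1/[H⁺] + K1K2/[H⁺]²) = 1 / (1 + 10^+1.72 + 10^-0.62)
   = 1 / (1 + 52.481 + 0.23988) = 1/53.721 = 0.01861

α₀ = 0.0186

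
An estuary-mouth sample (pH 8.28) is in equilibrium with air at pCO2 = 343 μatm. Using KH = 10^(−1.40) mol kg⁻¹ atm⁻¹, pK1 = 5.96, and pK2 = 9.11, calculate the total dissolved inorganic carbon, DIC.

[CO2*] = KH · pCO2 = 10^(−1.40) × 343×10^-6 = 1.366×10^-5 mol/kg
α₀ = 1/(1 + K1/[H⁺] + K1K2/[H⁺]²) = 1/(1 + 10^+2.32 + 10^+1.49) = 0.004152
DIC = [CO2*]/α₀ = 1.366×10^-5 / 0.004152 = 3.29 mmol/kg

DIC = 3.29 mmol/kg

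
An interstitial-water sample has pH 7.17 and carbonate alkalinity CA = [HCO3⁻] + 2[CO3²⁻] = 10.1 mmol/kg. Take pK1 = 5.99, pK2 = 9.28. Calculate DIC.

DIC = 10.7 mmol/kg

CA = [HCO3⁻] + 2[CO3²⁻] = (α₁ + 2α₂)·DIC
At pH 7.17: [H⁺]/K1 = 10^-1.18 = 0.066069, K2/[H⁺] = 10^-2.11 = 0.0077625
α₁ = 1/(1 + 0.066069 + 0.0077625) = 1/1.0738 = 0.9312; α₂ = α₁·K2/[H⁺] = 0.007229
α₁ + 2α₂ = 0.9457
DIC = CA / (α₁ + 2α₂) = 10.1 / 0.9457 = 10.7 mmol/kg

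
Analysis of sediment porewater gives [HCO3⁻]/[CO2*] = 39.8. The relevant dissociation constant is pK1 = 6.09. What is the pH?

From K1 = [H⁺][HCO3⁻]/[CO2*]:  pH = pK1 + log₁₀([HCO3⁻]/[CO2*])
log₁₀(39.8) = +1.600
pH = 6.09 + (+1.600) = 7.69

pH = 7.69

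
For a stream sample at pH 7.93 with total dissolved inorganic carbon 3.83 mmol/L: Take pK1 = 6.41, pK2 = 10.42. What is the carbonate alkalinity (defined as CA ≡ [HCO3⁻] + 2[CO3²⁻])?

CA = 3.73 mmol/L

CA = [HCO3⁻] + 2[CO3²⁻] = (α₁ + 2α₂)·DIC
At pH 7.93: [H⁺]/K1 = 10^-1.52 = 0.030200, K2/[H⁺] = 10^-2.49 = 0.0032359
α₁ = 1/(1 + 0.030200 + 0.0032359) = 1/1.0334 = 0.9676; α₂ = α₁·K2/[H⁺] = 0.003131
α₁ + 2α₂ = 0.9739
CA = 0.9739 × 3.83 = 3.73 mmol/L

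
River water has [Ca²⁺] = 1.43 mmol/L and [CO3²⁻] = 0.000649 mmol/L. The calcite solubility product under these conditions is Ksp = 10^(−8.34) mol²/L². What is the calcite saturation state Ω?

Ω = 0.203

Ksp = 10^(−8.34) = 4.571×10^-9
Ω = [Ca²⁺][CO3²⁻]/Ksp = (1.43×10^-3)(0.000649×10^-3) / 4.571×10^-9 = 0.203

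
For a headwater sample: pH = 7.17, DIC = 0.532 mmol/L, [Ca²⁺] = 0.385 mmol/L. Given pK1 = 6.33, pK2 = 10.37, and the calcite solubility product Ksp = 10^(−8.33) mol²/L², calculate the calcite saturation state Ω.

α₂ = 1 / (1 + [H⁺]/K2 + [H⁺]²/(K1K2)) = 1 / (1 + 10^+3.20 + 10^+2.36)
   = 1 / (1 + 1584.9 + 229.09) = 1/1815.0 = 0.0005510
[CO3²⁻] = α₂ × DIC = 0.0005510 × 0.532 = 0.0002931 mmol/L = 0.2931 μmol/L
Ksp = 10^(−8.33) = 4.677×10^-9
Ω = [Ca²⁺][CO3²⁻]/Ksp = (0.385×10^-3)(2.931×10^-7) / 4.677×10^-9 = 0.0241

Ω = 0.0241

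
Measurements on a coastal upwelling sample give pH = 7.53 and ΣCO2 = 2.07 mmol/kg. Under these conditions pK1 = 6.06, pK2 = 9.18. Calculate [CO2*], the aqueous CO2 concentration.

[CO2*] = 0.0664 mmol/kg

α₀ = 1 / (1 + K1/[H⁺] + K1K2/[H⁺]²) = 1 / (1 + 10^+1.47 + 10^-0.18)
   = 1 / (1 + 29.512 + 0.66069) = 1/31.173 = 0.03208
[CO2*] = α₀ × DIC = 0.03208 × 2.07 = 0.0664 mmol/kg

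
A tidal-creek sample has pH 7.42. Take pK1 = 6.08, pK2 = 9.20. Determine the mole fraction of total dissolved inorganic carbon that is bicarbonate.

α₁ = 0.941

α₁ = 1 / (1 + [H⁺]/K1 + K2/[H⁺]) = 1 / (1 + 10^-1.34 + 10^-1.78)
   = 1 / (1 + 0.045709 + 0.016596) = 1/1.0623 = 0.9413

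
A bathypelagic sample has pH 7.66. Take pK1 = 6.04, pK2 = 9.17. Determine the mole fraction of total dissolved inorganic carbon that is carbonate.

α₂ = 1 / (1 + [H⁺]/K2 + [H⁺]²/(K1K2)) = 1 / (1 + 10^+1.51 + 10^-0.11)
   = 1 / (1 + 32.359 + 0.77625) = 1/34.136 = 0.02929

α₂ = 0.0293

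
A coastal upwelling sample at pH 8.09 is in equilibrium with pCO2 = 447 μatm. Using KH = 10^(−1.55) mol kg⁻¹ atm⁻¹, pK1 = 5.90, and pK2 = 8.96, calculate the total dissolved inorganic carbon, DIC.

[CO2*] = KH · pCO2 = 10^(−1.55) × 447×10^-6 = 1.260×10^-5 mol/kg
α₀ = 1/(1 + K1/[H⁺] + K1K2/[H⁺]²) = 1/(1 + 10^+2.19 + 10^+1.32) = 0.005657
DIC = [CO2*]/α₀ = 1.260×10^-5 / 0.005657 = 2.23 mmol/kg

DIC = 2.23 mmol/kg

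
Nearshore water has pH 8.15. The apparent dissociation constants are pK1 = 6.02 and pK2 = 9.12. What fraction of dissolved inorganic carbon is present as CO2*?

α₀ = 0.00665

α₀ = 1 / (1 + K1/[H⁺] + K1K2/[H⁺]²) = 1 / (1 + 10^+2.13 + 10^+1.16)
   = 1 / (1 + 134.90 + 14.454) = 1/150.35 = 0.006651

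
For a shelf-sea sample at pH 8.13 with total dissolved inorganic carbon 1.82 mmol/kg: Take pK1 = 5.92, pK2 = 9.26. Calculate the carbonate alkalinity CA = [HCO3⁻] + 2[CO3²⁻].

CA = 1.93 mmol/kg

CA = [HCO3⁻] + 2[CO3²⁻] = (α₁ + 2α₂)·DIC
At pH 8.13: [H⁺]/K1 = 10^-2.21 = 0.0061660, K2/[H⁺] = 10^-1.13 = 0.074131
α₁ = 1/(1 + 0.0061660 + 0.074131) = 1/1.0803 = 0.9257; α₂ = α₁·K2/[H⁺] = 0.06862
α₁ + 2α₂ = 1.0629
CA = 1.0629 × 1.82 = 1.93 mmol/kg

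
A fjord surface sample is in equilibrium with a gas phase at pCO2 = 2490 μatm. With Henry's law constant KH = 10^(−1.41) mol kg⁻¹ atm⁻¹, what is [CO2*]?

[CO2*] = 96.9 μmol/kg

KH = 10^(−1.41) = 3.890×10^-2 mol kg⁻¹ atm⁻¹
[CO2*] = KH · pCO2 = 3.890×10^-2 × 2490×10^-6 atm = 9.69×10^-5 mol/kg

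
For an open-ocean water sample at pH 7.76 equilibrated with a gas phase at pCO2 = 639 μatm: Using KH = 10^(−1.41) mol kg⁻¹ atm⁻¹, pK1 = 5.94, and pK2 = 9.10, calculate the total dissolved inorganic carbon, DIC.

DIC = 1.74 mmol/kg

[CO2*] = KH · pCO2 = 10^(−1.41) × 639×10^-6 = 2.486×10^-5 mol/kg
α₀ = 1/(1 + K1/[H⁺] + K1K2/[H⁺]²) = 1/(1 + 10^+1.82 + 10^+0.48) = 0.01427
DIC = [CO2*]/α₀ = 2.486×10^-5 / 0.01427 = 1.74 mmol/kg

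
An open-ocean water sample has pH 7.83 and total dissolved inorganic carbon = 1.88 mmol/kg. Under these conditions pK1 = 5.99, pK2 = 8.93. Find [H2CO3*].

[CO2*] = 0.0248 mmol/kg

α₀ = 1 / (1 + K1/[H⁺] + K1K2/[H⁺]²) = 1 / (1 + 10^+1.84 + 10^+0.74)
   = 1 / (1 + 69.183 + 5.4954) = 1/75.679 = 0.01321
[CO2*] = α₀ × DIC = 0.01321 × 1.88 = 0.0248 mmol/kg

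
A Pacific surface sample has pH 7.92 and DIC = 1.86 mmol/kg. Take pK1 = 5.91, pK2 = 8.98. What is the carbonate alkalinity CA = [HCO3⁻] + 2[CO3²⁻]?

CA = 1.99 mmol/kg

CA = [HCO3⁻] + 2[CO3²⁻] = (α₁ + 2α₂)·DIC
At pH 7.92: [H⁺]/K1 = 10^-2.01 = 0.0097724, K2/[H⁺] = 10^-1.06 = 0.087096
α₁ = 1/(1 + 0.0097724 + 0.087096) = 1/1.0969 = 0.9117; α₂ = α₁·K2/[H⁺] = 0.07940
α₁ + 2α₂ = 1.0705
CA = 1.0705 × 1.86 = 1.99 mmol/kg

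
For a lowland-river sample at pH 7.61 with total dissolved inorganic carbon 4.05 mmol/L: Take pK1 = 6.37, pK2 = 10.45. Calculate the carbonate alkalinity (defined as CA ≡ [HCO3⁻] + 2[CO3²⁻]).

CA = 3.84 mmol/L

CA = [HCO3⁻] + 2[CO3²⁻] = (α₁ + 2α₂)·DIC
At pH 7.61: [H⁺]/K1 = 10^-1.24 = 0.057544, K2/[H⁺] = 10^-2.84 = 0.0014454
α₁ = 1/(1 + 0.057544 + 0.0014454) = 1/1.0590 = 0.9443; α₂ = α₁·K2/[H⁺] = 0.001365
α₁ + 2α₂ = 0.9470
CA = 0.9470 × 4.05 = 3.84 mmol/L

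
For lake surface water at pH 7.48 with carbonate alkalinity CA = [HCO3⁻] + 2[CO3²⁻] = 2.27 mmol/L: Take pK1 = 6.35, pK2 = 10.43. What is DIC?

CA = [HCO3⁻] + 2[CO3²⁻] = (α₁ + 2α₂)·DIC
At pH 7.48: [H⁺]/K1 = 10^-1.13 = 0.074131, K2/[H⁺] = 10^-2.95 = 0.0011220
α₁ = 1/(1 + 0.074131 + 0.0011220) = 1/1.0753 = 0.9300; α₂ = α₁·K2/[H⁺] = 0.001043
α₁ + 2α₂ = 0.9321
DIC = CA / (α₁ + 2α₂) = 2.27 / 0.9321 = 2.44 mmol/L

DIC = 2.44 mmol/L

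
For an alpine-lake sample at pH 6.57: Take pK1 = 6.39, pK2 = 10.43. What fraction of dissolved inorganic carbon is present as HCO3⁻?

α₁ = 1 / (1 + [H⁺]/K1 + K2/[H⁺]) = 1 / (1 + 10^-0.18 + 10^-3.86)
   = 1 / (1 + 0.66069 + 0.00013804) = 1/1.6608 = 0.6021

α₁ = 0.602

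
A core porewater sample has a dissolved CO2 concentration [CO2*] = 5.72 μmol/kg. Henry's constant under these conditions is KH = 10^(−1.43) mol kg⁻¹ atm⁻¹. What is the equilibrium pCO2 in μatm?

KH = 10^(−1.43) = 3.715×10^-2 mol kg⁻¹ atm⁻¹
pCO2 = [CO2*]/KH = 5.72×10^-6 / 3.715×10^-2 = 1.54×10^-4 atm = 154 μatm

pCO2 = 154 μatm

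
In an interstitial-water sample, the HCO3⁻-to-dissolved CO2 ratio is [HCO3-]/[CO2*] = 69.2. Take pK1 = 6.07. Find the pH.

From K1 = [H⁺][HCO3-]/[CO2*]:  pH = pK1 + log₁₀([HCO3-]/[CO2*])
log₁₀(69.2) = +1.840
pH = 6.07 + (+1.840) = 7.91

pH = 7.91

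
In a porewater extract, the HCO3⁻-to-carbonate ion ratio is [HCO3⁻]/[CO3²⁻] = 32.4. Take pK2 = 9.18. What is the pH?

pH = 7.67

From K2 = [H⁺][CO3²⁻]/[HCO3⁻]:  pH = pK2 − log₁₀([HCO3⁻]/[CO3²⁻])
log₁₀(32.4) = +1.511
pH = 9.18 − (+1.511) = 7.67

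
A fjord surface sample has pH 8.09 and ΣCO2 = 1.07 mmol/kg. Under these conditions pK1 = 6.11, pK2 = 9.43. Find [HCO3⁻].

[HCO3⁻] = 1.01 mmol/kg

α₁ = 1 / (1 + [H⁺]/K1 + K2/[H⁺]) = 1 / (1 + 10^-1.98 + 10^-1.34)
   = 1 / (1 + 0.010471 + 0.045709) = 1/1.0562 = 0.9468
[HCO3⁻] = α₁ × DIC = 0.9468 × 1.07 = 1.01 mmol/kg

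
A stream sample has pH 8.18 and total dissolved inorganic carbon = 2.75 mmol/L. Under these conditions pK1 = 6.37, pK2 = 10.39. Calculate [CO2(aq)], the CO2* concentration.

α₀ = 1 / (1 + K1/[H⁺] + K1K2/[H⁺]²) = 1 / (1 + 10^+1.81 + 10^-0.40)
   = 1 / (1 + 64.565 + 0.39811) = 1/65.964 = 0.01516
[CO2*] = α₀ × DIC = 0.01516 × 2.75 = 0.0417 mmol/L

[CO2*] = 0.0417 mmol/L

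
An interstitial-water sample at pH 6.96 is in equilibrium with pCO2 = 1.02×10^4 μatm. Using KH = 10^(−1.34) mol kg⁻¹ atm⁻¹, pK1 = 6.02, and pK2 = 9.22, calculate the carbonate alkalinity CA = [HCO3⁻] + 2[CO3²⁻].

[CO2*] = KH · pCO2 = 10^(−1.34) × 1.02×10^4×10^-6 = 4.662×10^-4 mol/kg
α₀ = 1/(1 + K1/[H⁺] + K1K2/[H⁺]²) = 1/(1 + 10^+0.94 + 10^-1.32) = 0.1025
DIC = [CO2*]/α₀ = 4.662×10^-4 / 0.1025 = 4.549 mmol/kg
CA = (α₁ + 2α₂)·DIC = (0.8926 + 2×0.004905) × 4.549 = 4.11 mmol/kg

CA = 4.11 mmol/kg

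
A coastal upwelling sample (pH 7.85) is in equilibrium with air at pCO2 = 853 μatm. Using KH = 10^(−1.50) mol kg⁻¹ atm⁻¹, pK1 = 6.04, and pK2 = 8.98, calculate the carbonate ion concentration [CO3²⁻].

[CO2*] = KH · pCO2 = 10^(−1.50) × 853×10^-6 = 2.697×10^-5 mol/kg
α₀ = 1/(1 + K1/[H⁺] + K1K2/[H⁺]²) = 1/(1 + 10^+1.81 + 10^+0.68) = 0.01421
DIC = [CO2*]/α₀ = 2.697×10^-5 / 0.01421 = 1.898 mmol/kg
[CO3²⁻] = α₂·DIC; α₂ = 0.06803, so [CO3²⁻] = 0.06803 × 1.898 = 0.129 mmol/kg

[CO3²⁻] = 0.129 mmol/kg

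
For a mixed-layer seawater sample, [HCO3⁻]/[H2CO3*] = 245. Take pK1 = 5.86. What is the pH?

pH = 8.25

From K1 = [H⁺][HCO3⁻]/[H2CO3*]:  pH = pK1 + log₁₀([HCO3⁻]/[H2CO3*])
log₁₀(245) = +2.389
pH = 5.86 + (+2.389) = 8.25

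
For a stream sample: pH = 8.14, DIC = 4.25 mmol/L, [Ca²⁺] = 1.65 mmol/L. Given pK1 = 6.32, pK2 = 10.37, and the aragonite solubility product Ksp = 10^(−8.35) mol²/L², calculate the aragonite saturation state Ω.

Ω = 9.05

α₂ = 1 / (1 + [H⁺]/K2 + [H⁺]²/(K1K2)) = 1 / (1 + 10^+2.23 + 10^+0.41)
   = 1 / (1 + 169.82 + 2.5704) = 1/173.39 = 0.005767
[CO3²⁻] = α₂ × DIC = 0.005767 × 4.25 = 0.02451 mmol/L
Ksp = 10^(−8.35) = 4.467×10^-9
Ω = [Ca²⁺][CO3²⁻]/Ksp = (1.65×10^-3)(2.451×10^-5) / 4.467×10^-9 = 9.05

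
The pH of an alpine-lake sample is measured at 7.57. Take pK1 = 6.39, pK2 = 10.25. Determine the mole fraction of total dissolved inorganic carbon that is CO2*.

α₀ = 0.0619

α₀ = 1 / (1 + K1/[H⁺] + K1K2/[H⁺]²) = 1 / (1 + 10^+1.18 + 10^-1.50)
   = 1 / (1 + 15.136 + 0.031623) = 1/16.167 = 0.06185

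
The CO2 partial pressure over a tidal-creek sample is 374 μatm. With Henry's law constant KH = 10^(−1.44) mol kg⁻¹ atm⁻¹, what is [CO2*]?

KH = 10^(−1.44) = 3.631×10^-2 mol kg⁻¹ atm⁻¹
[CO2*] = KH · pCO2 = 3.631×10^-2 × 374×10^-6 atm = 1.36×10^-5 mol/kg

[CO2*] = 13.6 μmol/kg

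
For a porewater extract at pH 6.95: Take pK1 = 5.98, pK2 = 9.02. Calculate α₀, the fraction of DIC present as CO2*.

α₀ = 0.0960

α₀ = 1 / (1 + K1/[H⁺] + K1K2/[H⁺]²) = 1 / (1 + 10^+0.97 + 10^-1.10)
   = 1 / (1 + 9.3325 + 0.079433) = 1/10.412 = 0.09604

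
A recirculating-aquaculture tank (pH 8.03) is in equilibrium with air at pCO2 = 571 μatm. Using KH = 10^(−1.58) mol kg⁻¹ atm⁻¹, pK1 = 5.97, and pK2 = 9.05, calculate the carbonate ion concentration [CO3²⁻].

[CO2*] = KH · pCO2 = 10^(−1.58) × 571×10^-6 = 1.502×10^-5 mol/kg
α₀ = 1/(1 + K1/[H⁺] + K1K2/[H⁺]²) = 1/(1 + 10^+2.06 + 10^+1.04) = 0.007888
DIC = [CO2*]/α₀ = 1.502×10^-5 / 0.007888 = 1.904 mmol/kg
[CO3²⁻] = α₂·DIC; α₂ = 0.08649, so [CO3²⁻] = 0.08649 × 1.904 = 0.165 mmol/kg

[CO3²⁻] = 0.165 mmol/kg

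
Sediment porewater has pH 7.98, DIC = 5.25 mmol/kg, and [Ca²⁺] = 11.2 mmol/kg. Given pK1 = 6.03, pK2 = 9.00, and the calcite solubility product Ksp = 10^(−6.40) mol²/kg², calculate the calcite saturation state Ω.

α₂ = 1 / (1 + [H⁺]/K2 + [H⁺]²/(K1K2)) = 1 / (1 + 10^+1.02 + 10^-0.93)
   = 1 / (1 + 10.471 + 0.11749) = 1/11.589 = 0.08629
[CO3²⁻] = α₂ × DIC = 0.08629 × 5.25 = 0.4530 mmol/kg
Ksp = 10^(−6.40) = 3.981×10^-7
Ω = [Ca²⁺][CO3²⁻]/Ksp = (11.2×10^-3)(4.530×10^-4) / 3.981×10^-7 = 12.7

Ω = 12.7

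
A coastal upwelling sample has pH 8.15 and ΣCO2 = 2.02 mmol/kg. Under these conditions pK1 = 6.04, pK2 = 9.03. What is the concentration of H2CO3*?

α₀ = 1 / (1 + K1/[H⁺] + K1K2/[H⁺]²) = 1 / (1 + 10^+2.11 + 10^+1.23)
   = 1 / (1 + 128.82 + 16.982) = 1/146.81 = 0.006812
[CO2*] = α₀ × DIC = 0.006812 × 2.02 = 0.0138 mmol/kg = 13.8 μmol/kg

[CO2*] = 13.8 μmol/kg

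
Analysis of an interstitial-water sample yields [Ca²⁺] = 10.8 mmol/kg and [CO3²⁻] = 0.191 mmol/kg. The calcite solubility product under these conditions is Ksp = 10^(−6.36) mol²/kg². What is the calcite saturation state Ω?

Ω = 4.73

Ksp = 10^(−6.36) = 4.365×10^-7
Ω = [Ca²⁺][CO3²⁻]/Ksp = (10.8×10^-3)(0.191×10^-3) / 4.365×10^-7 = 4.73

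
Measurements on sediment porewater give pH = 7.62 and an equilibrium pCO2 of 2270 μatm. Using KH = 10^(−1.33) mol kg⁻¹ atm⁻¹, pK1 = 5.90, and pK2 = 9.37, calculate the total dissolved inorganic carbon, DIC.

DIC = 5.78 mmol/kg

[CO2*] = KH · pCO2 = 10^(−1.33) × 2270×10^-6 = 1.062×10^-4 mol/kg
α₀ = 1/(1 + K1/[H⁺] + K1K2/[H⁺]²) = 1/(1 + 10^+1.72 + 10^-0.03) = 0.01838
DIC = [CO2*]/α₀ = 1.062×10^-4 / 0.01838 = 5.78 mmol/kg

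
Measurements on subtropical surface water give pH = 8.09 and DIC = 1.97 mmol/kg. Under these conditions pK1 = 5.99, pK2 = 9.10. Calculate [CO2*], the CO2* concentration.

[CO2*] = 14.2 μmol/kg

α₀ = 1 / (1 + K1/[H⁺] + K1K2/[H⁺]²) = 1 / (1 + 10^+2.10 + 10^+1.09)
   = 1 / (1 + 125.89 + 12.303) = 1/139.20 = 0.007184
[CO2*] = α₀ × DIC = 0.007184 × 1.97 = 0.0142 mmol/kg = 14.2 μmol/kg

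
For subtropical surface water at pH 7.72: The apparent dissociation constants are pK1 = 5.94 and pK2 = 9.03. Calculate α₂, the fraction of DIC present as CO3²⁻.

α₂ = 0.0460

α₂ = 1 / (1 + [H⁺]/K2 + [H⁺]²/(K1K2)) = 1 / (1 + 10^+1.31 + 10^-0.47)
   = 1 / (1 + 20.417 + 0.33884) = 1/21.756 = 0.04596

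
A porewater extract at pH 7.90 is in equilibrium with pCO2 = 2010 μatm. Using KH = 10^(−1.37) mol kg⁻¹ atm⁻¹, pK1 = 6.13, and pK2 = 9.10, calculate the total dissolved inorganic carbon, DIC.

DIC = 5.45 mmol/kg

[CO2*] = KH · pCO2 = 10^(−1.37) × 2010×10^-6 = 8.574×10^-5 mol/kg
α₀ = 1/(1 + K1/[H⁺] + K1K2/[H⁺]²) = 1/(1 + 10^+1.77 + 10^+0.57) = 0.01572
DIC = [CO2*]/α₀ = 8.574×10^-5 / 0.01572 = 5.45 mmol/kg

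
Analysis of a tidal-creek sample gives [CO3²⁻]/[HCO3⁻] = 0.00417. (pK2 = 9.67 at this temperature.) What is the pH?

From K2 = [H⁺][CO3²⁻]/[HCO3⁻]:  pH = pK2 + log₁₀([CO3²⁻]/[HCO3⁻])
log₁₀(0.00417) = -2.380
pH = 9.67 + (-2.380) = 7.29

pH = 7.29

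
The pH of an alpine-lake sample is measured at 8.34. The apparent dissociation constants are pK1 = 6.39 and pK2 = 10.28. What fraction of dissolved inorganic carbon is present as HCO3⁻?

α₁ = 1 / (1 + [H⁺]/K1 + K2/[H⁺]) = 1 / (1 + 10^-1.95 + 10^-1.94)
   = 1 / (1 + 0.011220 + 0.011482) = 1/1.0227 = 0.9778

α₁ = 0.978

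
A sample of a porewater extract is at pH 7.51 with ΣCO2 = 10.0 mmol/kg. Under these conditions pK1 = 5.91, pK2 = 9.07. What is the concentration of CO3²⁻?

[CO3²⁻] = 0.262 mmol/kg

α₂ = 1 / (1 + [H⁺]/K2 + [H⁺]²/(K1K2)) = 1 / (1 + 10^+1.56 + 10^-0.04)
   = 1 / (1 + 36.308 + 0.91201) = 1/38.220 = 0.02616
[CO3²⁻] = α₂ × DIC = 0.02616 × 10.0 = 0.262 mmol/kg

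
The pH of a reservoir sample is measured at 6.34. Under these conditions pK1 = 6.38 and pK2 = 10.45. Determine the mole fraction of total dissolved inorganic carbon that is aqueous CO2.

α₀ = 0.523

α₀ = 1 / (1 + K1/[H⁺] + K1K2/[H⁺]²) = 1 / (1 + 10^-0.04 + 10^-4.15)
   = 1 / (1 + 0.91201 + 7.0795×10^-5) = 1/1.9121 = 0.5230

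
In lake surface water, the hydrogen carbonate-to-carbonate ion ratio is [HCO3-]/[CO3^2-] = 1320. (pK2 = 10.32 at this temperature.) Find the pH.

pH = 7.20

From K2 = [H⁺][CO3^2-]/[HCO3-]:  pH = pK2 − log₁₀([HCO3-]/[CO3^2-])
log₁₀(1320) = +3.121
pH = 10.32 − (+3.121) = 7.20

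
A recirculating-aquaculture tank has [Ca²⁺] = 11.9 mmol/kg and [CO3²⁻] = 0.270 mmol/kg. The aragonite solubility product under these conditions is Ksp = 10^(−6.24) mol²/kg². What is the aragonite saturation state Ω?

Ω = 5.58

Ksp = 10^(−6.24) = 5.754×10^-7
Ω = [Ca²⁺][CO3²⁻]/Ksp = (11.9×10^-3)(0.270×10^-3) / 5.754×10^-7 = 5.58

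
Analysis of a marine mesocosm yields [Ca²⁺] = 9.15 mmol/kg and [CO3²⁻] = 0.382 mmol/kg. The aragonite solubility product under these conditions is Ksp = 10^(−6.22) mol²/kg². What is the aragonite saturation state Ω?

Ksp = 10^(−6.22) = 6.026×10^-7
Ω = [Ca²⁺][CO3²⁻]/Ksp = (9.15×10^-3)(0.382×10^-3) / 6.026×10^-7 = 5.80

Ω = 5.80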